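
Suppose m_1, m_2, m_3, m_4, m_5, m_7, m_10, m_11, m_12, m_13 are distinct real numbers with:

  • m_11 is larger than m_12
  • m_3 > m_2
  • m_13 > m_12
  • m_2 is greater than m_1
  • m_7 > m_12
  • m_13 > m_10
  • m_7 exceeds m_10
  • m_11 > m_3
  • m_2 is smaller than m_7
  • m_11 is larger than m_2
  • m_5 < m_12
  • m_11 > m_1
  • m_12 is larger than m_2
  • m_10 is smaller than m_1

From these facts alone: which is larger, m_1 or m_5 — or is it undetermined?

Following every chain through m_1: above m_1 we get m_2, m_3, m_12, m_7, m_11, m_13; below m_1 we get m_10.
m_5 is not reached, and no chain runs the other way from m_5 to m_1.
So the given relations leave the order of m_1 and m_5 undetermined.

undetermined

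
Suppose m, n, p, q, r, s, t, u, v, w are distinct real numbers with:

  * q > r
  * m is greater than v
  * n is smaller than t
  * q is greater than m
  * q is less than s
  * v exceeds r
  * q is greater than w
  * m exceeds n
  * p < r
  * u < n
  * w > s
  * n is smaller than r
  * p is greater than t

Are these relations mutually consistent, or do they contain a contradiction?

inconsistent

We have w < q stated directly, yet also q < s < w by chaining the others — so q < w. Contradiction.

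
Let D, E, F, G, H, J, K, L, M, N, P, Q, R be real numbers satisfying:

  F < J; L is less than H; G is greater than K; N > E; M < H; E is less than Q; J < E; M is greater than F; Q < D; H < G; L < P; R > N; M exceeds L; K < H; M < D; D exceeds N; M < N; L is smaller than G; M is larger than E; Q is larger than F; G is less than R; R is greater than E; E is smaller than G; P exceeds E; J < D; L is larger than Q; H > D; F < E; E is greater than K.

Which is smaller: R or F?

F < J and J < E give F < E.
Then E < Q extends the chain to Q.
With Q < L: F < J < E < Q < L.
With L < M: F < J < E < Q < L < M.
With M < N: F < J < E < Q < L < M < N.
Then N < D extends the chain to D.
With D < H: F < J < E < Q < L < M < N < D < H.
Then H < G extends the chain to G.
With G < R: F < J < E < Q < L < M < N < D < H < G < R.
So F < R; F is the smaller of the two.

F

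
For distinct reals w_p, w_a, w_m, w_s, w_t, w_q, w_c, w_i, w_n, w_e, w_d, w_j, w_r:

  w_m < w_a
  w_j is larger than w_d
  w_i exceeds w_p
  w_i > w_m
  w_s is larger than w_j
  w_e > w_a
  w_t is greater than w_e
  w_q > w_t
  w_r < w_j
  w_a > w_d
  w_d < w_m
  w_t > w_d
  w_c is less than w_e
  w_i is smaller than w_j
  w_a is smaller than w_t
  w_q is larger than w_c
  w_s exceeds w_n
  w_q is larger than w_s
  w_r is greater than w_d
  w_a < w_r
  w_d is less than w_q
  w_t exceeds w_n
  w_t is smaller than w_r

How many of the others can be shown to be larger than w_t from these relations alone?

From w_t the given relations immediately reach w_r, w_q.
From those, w_j — 3 in total.
From those, w_s — 4 in total.
Nothing else is reachable above w_t; 4 in all.

4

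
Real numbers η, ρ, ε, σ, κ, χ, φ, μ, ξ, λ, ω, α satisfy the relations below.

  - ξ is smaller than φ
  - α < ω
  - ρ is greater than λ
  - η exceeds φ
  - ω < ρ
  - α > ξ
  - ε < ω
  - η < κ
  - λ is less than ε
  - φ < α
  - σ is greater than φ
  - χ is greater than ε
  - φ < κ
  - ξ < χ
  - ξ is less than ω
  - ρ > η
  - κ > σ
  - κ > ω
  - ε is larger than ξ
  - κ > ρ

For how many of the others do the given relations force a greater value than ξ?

9

Directly above ξ: φ, α, ε, ω, χ.
One step further: σ, η, ρ, κ (9 so far).
Nothing else is reachable above ξ; 9 in all.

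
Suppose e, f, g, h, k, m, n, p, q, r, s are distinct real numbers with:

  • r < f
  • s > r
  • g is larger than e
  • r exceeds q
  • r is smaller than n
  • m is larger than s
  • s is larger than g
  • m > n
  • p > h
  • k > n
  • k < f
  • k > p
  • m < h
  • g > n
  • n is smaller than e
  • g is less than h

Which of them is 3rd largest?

The consecutive relations fix a unique order: q < r < n < e < g < s < m < h < p < k < f.
Counting 3 from the largest end gives p.

p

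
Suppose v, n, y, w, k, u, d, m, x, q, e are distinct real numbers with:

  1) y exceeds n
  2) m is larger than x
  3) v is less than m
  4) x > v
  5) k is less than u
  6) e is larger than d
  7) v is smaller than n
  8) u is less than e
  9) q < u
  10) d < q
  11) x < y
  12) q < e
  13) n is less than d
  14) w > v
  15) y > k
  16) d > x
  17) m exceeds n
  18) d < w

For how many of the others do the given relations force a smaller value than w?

Directly below w: v, d.
One step further: x, n (4 so far).
No other element is forced below w by the given relations, so the count is 4.

4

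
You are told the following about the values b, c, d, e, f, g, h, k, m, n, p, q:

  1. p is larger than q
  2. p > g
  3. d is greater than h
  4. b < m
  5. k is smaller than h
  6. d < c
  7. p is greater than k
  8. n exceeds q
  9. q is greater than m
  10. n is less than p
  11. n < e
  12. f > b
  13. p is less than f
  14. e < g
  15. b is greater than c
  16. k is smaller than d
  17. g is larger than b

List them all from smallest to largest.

Nothing is placed below k, so it is least; from there k < h; h < d; d < c; c < b; b < m; m < q; q < n; n < e; e < g; g < p; p < f, each given directly.

k < h < d < c < b < m < q < n < e < g < p < f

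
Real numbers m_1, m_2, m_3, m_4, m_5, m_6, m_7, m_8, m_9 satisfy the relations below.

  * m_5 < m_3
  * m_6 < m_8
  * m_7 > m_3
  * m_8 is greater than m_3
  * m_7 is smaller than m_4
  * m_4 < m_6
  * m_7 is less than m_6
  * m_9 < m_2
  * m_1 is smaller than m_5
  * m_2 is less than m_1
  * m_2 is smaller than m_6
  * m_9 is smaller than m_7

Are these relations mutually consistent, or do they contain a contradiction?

consistent

Every relation is compatible with m_9 < m_2 < m_1 < m_5 < m_3 < m_7 < m_4 < m_6 < m_8; the set is consistent.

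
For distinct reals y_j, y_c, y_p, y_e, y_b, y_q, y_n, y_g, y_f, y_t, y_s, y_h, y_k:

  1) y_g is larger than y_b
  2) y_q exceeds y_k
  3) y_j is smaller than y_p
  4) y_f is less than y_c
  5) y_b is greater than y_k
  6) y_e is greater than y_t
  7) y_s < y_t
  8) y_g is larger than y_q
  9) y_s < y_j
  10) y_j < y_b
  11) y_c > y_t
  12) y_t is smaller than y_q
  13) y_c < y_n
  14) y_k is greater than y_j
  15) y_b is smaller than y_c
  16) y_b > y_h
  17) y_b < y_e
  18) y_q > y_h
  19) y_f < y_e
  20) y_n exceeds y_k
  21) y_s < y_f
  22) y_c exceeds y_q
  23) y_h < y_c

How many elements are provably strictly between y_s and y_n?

The relations place y_s below y_n. An element lies strictly between them when it is forced above y_s and also forced below y_n.
Above y_s: {y_t, y_j, y_k, y_f, y_p, y_q, y_b, y_c, y_g, y_e}. Below y_n: {y_t, y_j, y_k, y_f, y_h, y_q, y_b, y_c}.
Intersection: {y_t, y_j, y_k, y_f, y_q, y_b, y_c} — 7.

7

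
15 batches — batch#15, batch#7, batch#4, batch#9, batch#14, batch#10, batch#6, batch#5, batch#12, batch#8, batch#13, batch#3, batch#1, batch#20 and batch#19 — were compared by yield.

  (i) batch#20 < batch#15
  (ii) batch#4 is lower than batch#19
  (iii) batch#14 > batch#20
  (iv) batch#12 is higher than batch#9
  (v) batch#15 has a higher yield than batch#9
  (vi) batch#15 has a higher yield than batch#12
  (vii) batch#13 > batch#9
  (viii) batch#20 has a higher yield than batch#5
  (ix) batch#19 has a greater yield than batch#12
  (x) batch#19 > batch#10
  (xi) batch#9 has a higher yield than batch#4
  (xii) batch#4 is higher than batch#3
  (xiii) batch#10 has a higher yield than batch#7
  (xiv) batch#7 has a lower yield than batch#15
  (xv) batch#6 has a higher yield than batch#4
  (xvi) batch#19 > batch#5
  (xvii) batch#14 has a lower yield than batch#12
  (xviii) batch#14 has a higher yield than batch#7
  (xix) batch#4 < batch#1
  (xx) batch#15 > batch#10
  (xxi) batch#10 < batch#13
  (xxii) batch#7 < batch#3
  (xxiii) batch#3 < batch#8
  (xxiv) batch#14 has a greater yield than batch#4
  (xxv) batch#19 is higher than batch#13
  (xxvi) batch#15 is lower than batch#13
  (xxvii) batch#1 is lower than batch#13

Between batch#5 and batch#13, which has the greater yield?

batch#5 < batch#20 and batch#20 < batch#14 give batch#5 < batch#14.
With batch#14 < batch#12: batch#5 < batch#20 < batch#14 < batch#12.
With batch#12 < batch#15: batch#5 < batch#20 < batch#14 < batch#12 < batch#15.
With batch#15 < batch#13: batch#5 < batch#20 < batch#14 < batch#12 < batch#15 < batch#13.
So batch#5 < batch#13; batch#13 is the higher of the two.

batch#13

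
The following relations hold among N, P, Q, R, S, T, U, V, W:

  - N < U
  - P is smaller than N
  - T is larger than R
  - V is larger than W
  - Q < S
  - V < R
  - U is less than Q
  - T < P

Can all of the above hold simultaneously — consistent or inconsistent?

The single ordering W < V < R < T < P < N < U < Q < S satisfies every listed relation, so no contradiction arises.

consistent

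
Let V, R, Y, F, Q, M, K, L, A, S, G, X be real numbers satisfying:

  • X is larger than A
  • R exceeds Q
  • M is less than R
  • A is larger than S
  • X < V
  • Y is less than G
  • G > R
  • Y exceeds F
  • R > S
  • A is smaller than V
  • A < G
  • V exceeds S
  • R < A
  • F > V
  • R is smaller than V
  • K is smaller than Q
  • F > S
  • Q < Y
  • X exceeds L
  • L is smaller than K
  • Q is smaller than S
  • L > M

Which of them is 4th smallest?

Q

The consecutive relations fix a unique order: M < L < K < Q < S < R < A < X < V < F < Y < G.
Counting 4 from the smallest end gives Q.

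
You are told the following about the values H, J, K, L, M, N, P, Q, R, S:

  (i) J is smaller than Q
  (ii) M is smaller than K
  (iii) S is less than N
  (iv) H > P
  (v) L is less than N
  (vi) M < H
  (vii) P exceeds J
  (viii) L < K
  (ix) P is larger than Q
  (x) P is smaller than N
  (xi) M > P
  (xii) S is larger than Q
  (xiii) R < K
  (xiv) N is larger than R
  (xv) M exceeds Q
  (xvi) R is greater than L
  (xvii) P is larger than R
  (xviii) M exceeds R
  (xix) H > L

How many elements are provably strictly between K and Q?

2

The relations place Q below K. An element lies strictly between them when it is forced above Q and also forced below K.
Above Q: {P, S, M, H, N}. Below K: {J, L, R, P, M}.
Intersection: {P, M} — 2.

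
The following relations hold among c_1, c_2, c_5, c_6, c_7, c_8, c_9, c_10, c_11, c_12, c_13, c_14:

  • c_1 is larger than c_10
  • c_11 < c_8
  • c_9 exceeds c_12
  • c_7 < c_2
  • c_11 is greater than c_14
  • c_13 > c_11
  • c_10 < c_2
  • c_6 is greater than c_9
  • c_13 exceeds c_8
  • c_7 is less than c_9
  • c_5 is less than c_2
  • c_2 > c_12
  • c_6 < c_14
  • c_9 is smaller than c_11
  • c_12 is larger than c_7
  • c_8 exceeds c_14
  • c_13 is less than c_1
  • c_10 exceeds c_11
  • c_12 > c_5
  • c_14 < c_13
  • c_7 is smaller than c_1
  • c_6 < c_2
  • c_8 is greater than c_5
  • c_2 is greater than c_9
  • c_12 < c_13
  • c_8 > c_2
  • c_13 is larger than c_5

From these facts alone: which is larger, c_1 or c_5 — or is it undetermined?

c_1

Chaining the given relations: c_5 < c_12 < c_9 < c_6 < c_14 < c_11 < c_10 < c_2 < c_8 < c_13 < c_1.
So c_1 is larger.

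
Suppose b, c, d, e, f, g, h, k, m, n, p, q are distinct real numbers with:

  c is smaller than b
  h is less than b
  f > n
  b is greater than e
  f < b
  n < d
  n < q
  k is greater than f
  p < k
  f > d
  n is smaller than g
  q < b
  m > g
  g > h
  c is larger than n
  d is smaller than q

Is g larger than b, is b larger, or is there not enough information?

undetermined

Following every chain through g: above g we get m; below g we get h, n.
b is not reached, and no chain runs the other way from b to g.
So the given relations leave the order of g and b undetermined.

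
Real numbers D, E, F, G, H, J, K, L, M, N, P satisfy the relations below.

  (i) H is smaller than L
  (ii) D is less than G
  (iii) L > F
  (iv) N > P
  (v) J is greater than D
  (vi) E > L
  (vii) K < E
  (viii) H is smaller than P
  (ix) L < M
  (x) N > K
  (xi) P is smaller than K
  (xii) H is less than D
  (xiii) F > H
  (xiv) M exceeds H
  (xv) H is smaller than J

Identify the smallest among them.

H

F is not least since H < F; P is not least since H < P; L is not least since H < L; D is not least since H < D; J is not least since D < J; K is not least since P < K; N is not least since P < N; M is not least since L < M; G is not least since D < G; E is not least since L < E.
Only H has nothing below it, so H is the smallest.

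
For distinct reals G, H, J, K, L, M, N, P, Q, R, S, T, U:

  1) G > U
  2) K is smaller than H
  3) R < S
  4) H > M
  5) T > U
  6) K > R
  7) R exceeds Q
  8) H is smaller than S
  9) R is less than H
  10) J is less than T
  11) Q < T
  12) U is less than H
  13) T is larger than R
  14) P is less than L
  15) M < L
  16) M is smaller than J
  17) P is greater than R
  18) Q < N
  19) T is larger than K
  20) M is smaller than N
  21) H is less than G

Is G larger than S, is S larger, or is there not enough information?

undetermined

Following every chain through G: below G we get Q, M, R, K, U, H.
S is not reached, and no chain runs the other way from S to G.
So the given relations leave the order of G and S undetermined.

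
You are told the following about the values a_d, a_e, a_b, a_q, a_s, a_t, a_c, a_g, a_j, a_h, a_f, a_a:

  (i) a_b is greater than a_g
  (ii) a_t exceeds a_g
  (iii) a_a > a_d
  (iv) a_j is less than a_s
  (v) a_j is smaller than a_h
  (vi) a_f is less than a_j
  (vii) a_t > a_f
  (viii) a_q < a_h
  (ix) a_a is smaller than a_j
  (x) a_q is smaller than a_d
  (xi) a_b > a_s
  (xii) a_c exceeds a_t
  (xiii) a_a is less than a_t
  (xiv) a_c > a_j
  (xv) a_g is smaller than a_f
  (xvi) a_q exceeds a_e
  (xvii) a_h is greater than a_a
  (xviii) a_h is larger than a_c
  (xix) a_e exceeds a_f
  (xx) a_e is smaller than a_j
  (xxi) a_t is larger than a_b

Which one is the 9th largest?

a_q

Piecing the relations together gives one ordering: a_g < a_f < a_e < a_q < a_d < a_a < a_j < a_s < a_b < a_t < a_c < a_h.
Counting 9 from the largest end gives a_q.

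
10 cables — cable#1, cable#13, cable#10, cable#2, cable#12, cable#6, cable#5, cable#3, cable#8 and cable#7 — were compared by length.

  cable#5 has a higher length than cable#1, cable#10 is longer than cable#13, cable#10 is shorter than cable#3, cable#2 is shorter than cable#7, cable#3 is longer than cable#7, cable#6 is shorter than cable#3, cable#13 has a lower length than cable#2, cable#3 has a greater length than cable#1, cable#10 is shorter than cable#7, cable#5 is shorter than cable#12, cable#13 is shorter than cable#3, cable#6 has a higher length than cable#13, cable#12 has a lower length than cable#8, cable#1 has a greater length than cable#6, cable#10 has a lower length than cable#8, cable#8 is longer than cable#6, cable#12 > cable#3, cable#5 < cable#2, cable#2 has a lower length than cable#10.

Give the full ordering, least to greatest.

The consecutive links are each given: cable#13 < cable#6; cable#6 < cable#1; cable#1 < cable#5; cable#5 < cable#2; cable#2 < cable#10; cable#10 < cable#7; cable#7 < cable#3; cable#3 < cable#12; cable#12 < cable#8.

cable#13 < cable#6 < cable#1 < cable#5 < cable#2 < cable#10 < cable#7 < cable#3 < cable#12 < cable#8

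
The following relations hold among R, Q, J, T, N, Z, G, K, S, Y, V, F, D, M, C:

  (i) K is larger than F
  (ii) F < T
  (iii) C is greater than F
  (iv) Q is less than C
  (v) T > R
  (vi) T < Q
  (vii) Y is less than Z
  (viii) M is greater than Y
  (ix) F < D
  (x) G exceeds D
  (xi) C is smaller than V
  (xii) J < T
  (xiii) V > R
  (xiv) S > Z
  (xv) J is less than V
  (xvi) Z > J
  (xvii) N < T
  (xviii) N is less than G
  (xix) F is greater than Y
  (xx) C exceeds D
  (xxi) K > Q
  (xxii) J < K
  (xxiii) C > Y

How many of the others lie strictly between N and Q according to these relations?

Chaining upward from N reaches: T, C, K, V, G.
Chaining downward from Q reaches: Y, F, J, R, T.
Strictly between N and Q are those in both lists: T — 1 element.

1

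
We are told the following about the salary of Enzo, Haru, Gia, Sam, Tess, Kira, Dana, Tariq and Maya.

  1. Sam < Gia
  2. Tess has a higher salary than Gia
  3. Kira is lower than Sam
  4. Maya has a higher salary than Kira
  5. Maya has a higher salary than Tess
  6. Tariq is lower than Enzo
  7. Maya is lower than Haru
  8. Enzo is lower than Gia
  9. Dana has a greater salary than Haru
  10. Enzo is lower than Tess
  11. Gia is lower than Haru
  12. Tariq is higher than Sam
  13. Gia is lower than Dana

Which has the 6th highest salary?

Enzo

Chaining the given pairs: Kira < Sam < Tariq < Enzo < Gia < Tess < Maya < Haru < Dana.
Counting 6 from the largest end gives Enzo.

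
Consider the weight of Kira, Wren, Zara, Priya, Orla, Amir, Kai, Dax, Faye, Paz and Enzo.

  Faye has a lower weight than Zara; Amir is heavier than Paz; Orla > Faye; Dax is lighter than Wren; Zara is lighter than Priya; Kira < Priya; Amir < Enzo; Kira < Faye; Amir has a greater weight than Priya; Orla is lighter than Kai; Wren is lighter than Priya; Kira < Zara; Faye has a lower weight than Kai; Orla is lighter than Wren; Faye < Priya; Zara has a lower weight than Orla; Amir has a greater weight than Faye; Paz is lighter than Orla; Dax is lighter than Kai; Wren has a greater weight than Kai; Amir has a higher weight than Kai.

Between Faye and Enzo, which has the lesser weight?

Faye

Faye < Orla and Orla < Kai give Faye < Kai.
Then Kai < Wren extends the chain to Wren.
Then Wren < Priya extends the chain to Priya.
With Priya < Amir: Faye < Orla < Kai < Wren < Priya < Amir.
With Amir < Enzo: Faye < Orla < Kai < Wren < Priya < Amir < Enzo.
So Faye < Enzo; Faye is the lighter of the two.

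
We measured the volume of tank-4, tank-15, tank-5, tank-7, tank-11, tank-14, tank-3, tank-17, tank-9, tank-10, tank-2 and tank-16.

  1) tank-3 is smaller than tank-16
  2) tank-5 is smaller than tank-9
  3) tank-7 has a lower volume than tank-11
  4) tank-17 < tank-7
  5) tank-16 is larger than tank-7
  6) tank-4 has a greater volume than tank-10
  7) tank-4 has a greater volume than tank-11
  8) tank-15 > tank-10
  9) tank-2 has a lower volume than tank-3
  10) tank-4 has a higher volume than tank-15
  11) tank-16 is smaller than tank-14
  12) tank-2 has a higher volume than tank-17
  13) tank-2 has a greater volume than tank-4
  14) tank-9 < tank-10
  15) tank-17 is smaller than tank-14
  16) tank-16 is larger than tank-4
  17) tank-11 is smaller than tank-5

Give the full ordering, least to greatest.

Nothing is placed below tank-17, so it is least; from there tank-17 < tank-7; tank-7 < tank-11; tank-11 < tank-5; tank-5 < tank-9; tank-9 < tank-10; tank-10 < tank-15; tank-15 < tank-4; tank-4 < tank-2; tank-2 < tank-3; tank-3 < tank-16; tank-16 < tank-14, each given directly.

tank-17 < tank-7 < tank-11 < tank-5 < tank-9 < tank-10 < tank-15 < tank-4 < tank-2 < tank-3 < tank-16 < tank-14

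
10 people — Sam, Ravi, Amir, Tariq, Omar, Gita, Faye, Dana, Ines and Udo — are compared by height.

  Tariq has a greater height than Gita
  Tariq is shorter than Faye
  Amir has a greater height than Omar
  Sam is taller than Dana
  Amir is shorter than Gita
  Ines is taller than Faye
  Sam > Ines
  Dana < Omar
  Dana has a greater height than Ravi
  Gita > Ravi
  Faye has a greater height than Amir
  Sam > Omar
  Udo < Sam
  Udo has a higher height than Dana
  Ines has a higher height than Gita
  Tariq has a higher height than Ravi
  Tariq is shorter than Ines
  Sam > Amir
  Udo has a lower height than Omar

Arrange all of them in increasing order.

The consecutive links are each given: Ravi < Dana; Dana < Udo; Udo < Omar; Omar < Amir; Amir < Gita; Gita < Tariq; Tariq < Faye; Faye < Ines; Ines < Sam.

Ravi < Dana < Udo < Omar < Amir < Gita < Tariq < Faye < Ines < Sam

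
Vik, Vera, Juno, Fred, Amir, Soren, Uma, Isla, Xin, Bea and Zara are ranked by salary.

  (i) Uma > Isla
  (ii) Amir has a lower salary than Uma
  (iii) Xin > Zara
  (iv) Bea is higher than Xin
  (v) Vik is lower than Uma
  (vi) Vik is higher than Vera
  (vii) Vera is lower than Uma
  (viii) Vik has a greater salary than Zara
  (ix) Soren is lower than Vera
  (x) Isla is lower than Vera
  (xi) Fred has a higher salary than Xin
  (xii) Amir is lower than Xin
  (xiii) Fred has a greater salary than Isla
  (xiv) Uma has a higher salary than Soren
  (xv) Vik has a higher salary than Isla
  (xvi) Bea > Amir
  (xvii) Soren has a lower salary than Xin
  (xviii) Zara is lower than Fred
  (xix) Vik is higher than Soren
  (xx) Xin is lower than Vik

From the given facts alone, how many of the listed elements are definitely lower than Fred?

5

The elements the relations force below Fred are Amir, Soren, Isla, Zara, Xin — no chain reaches any other.
That is 5.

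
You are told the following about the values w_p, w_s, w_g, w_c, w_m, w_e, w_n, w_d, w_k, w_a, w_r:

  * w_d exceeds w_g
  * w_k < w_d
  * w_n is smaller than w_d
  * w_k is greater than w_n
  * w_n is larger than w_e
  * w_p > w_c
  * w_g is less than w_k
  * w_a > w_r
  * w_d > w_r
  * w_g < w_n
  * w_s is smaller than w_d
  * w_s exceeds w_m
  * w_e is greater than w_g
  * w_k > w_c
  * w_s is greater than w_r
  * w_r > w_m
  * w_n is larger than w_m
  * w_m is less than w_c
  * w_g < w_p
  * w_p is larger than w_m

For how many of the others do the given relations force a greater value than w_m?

8

The elements the relations force above w_m are w_r, w_s, w_c, w_n, w_k, w_a, w_d, w_p — no chain reaches any other.
That is 8.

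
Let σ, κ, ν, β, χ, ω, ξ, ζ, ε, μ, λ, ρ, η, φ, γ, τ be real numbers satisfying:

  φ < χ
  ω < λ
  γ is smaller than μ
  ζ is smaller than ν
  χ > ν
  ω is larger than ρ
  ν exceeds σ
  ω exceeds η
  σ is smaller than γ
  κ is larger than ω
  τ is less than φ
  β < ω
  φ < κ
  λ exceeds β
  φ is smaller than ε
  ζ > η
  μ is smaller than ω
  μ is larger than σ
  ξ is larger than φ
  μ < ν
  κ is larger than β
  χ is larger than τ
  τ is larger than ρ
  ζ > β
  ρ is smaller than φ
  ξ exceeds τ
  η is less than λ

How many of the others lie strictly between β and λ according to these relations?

The relations place β below λ. An element lies strictly between them when it is forced above β and also forced below λ.
Above β: {ω, ζ, ν, κ, χ}. Below λ: {η, ρ, σ, γ, μ, ω}.
Intersection: {ω} — 1.

1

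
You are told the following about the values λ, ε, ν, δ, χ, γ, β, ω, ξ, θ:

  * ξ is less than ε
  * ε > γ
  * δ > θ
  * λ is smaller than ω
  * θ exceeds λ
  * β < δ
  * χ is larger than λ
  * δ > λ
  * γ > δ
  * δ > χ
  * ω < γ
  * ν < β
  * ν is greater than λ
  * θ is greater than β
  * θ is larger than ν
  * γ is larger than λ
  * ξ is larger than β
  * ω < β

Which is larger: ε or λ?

ε

The relevant relations are λ < ω; ω < β; β < θ; θ < δ; δ < γ; γ < ε.
Together: λ < ω < β < θ < δ < γ < ε.
So λ < ε; ε is the larger of the two.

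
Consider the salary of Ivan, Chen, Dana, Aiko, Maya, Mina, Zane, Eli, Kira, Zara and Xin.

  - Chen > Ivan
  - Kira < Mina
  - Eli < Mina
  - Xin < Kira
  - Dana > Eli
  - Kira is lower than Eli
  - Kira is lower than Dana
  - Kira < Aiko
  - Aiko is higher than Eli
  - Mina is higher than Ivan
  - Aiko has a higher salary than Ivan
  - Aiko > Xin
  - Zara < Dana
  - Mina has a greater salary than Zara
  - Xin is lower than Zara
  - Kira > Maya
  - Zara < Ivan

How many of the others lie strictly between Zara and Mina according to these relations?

Chaining upward from Zara reaches: Ivan, Chen, Dana, Aiko.
Chaining downward from Mina reaches: Xin, Ivan, Maya, Kira, Eli.
Strictly between Zara and Mina are those in both lists: Ivan — 1 element.

1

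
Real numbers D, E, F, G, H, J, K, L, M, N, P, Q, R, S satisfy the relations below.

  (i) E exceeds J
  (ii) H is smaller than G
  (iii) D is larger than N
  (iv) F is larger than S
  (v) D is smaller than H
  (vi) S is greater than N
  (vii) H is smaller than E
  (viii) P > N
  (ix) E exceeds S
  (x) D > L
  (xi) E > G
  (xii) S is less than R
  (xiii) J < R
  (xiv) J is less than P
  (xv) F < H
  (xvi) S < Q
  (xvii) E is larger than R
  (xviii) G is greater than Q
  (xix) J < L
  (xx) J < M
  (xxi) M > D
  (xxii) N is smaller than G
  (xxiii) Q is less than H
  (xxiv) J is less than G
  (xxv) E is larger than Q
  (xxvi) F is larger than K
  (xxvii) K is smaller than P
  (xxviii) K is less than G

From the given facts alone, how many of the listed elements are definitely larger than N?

10

Directly above N: S, D, P, G.
One step further: F, R, Q, H, M, E (10 so far).
No other element is forced above N by the given relations, so the count is 10.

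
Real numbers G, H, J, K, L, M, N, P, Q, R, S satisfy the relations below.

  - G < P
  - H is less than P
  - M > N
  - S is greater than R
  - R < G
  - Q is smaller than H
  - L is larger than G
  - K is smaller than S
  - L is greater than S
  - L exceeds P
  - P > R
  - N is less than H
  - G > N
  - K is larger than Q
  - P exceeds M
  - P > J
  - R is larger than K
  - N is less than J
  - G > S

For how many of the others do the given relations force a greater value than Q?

7

The elements the relations force above Q are K, R, S, G, H, P, L — no chain reaches any other.
That is 7.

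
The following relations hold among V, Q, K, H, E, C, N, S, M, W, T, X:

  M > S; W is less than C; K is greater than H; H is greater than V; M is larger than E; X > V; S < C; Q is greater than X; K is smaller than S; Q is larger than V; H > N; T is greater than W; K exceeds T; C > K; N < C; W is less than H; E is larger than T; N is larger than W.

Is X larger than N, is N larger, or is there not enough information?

Following every chain through N: above N we get H, K, S, C, M; below N we get W.
X is not reached, and no chain runs the other way from X to N.
So the given relations leave the order of N and X undetermined.

undetermined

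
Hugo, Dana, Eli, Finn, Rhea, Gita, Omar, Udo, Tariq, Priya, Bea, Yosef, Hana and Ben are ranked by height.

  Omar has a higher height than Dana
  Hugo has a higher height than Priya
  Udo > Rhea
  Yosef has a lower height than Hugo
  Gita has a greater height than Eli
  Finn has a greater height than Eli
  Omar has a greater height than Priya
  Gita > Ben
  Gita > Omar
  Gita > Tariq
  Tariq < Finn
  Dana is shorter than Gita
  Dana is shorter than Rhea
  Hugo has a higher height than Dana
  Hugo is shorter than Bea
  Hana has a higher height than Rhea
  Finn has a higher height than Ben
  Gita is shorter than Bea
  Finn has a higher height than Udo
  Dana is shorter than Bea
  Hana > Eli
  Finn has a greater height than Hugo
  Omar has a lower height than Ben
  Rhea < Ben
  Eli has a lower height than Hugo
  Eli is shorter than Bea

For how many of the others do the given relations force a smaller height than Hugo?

The elements the relations force below Hugo are Priya, Dana, Yosef, Eli — no chain reaches any other.
That is 4.

4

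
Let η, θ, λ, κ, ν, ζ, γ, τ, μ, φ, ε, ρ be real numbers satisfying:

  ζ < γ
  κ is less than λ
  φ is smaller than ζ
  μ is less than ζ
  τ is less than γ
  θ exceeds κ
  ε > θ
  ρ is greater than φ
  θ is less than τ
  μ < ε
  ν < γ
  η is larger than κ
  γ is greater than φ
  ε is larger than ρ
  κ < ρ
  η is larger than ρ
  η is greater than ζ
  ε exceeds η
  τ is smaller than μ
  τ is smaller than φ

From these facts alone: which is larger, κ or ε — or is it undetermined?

ε

κ < θ and θ < τ give κ < τ.
With τ < φ: κ < θ < τ < φ.
With φ < ρ: κ < θ < τ < φ < ρ.
Then ρ < η extends the chain to η.
Then η < ε extends the chain to ε.
So ε is larger.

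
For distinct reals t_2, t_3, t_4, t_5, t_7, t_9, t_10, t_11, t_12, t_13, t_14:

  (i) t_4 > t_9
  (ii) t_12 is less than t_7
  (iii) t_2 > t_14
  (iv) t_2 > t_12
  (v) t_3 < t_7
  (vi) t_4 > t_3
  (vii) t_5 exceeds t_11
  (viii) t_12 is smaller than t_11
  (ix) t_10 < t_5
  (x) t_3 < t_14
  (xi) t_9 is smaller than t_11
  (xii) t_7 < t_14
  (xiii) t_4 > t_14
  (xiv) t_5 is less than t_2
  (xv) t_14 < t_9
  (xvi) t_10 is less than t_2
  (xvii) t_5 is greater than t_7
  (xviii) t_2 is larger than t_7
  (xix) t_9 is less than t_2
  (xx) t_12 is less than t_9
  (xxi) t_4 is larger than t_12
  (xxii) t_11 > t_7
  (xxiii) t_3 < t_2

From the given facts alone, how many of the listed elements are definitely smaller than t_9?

4

Directly below t_9: t_12, t_14.
One step further: t_3, t_7 (4 so far).
No other element is forced below t_9 by the given relations, so the count is 4.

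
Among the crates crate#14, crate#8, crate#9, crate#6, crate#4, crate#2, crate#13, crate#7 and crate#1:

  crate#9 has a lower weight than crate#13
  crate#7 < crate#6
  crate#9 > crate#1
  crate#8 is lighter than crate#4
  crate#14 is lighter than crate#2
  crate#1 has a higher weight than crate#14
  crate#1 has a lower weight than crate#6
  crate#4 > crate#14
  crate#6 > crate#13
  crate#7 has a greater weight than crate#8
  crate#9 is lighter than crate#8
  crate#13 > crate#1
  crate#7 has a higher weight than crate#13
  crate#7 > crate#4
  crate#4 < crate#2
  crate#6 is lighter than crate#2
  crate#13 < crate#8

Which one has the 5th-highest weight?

crate#8

Piecing the relations together gives one ordering: crate#14 < crate#1 < crate#9 < crate#13 < crate#8 < crate#4 < crate#7 < crate#6 < crate#2.
Counting 5 from the largest end gives crate#8.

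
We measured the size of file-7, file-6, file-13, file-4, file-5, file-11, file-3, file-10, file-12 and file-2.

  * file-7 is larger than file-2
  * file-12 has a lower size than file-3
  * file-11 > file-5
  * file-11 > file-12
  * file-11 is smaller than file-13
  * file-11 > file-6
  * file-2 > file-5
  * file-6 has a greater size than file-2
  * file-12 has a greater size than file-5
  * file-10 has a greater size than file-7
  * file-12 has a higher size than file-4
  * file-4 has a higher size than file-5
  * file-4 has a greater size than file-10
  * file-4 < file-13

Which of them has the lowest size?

file-2 is not least since file-5 < file-2; file-7 is not least since file-2 < file-7; file-10 is not least since file-7 < file-10; file-4 is not least since file-5 < file-4; file-12 is not least since file-4 < file-12; file-6 is not least since file-2 < file-6; file-11 is not least since file-5 < file-11; file-3 is not least since file-12 < file-3; file-13 is not least since file-4 < file-13.
Only file-5 has nothing below it, so file-5 is the lowest size.

file-5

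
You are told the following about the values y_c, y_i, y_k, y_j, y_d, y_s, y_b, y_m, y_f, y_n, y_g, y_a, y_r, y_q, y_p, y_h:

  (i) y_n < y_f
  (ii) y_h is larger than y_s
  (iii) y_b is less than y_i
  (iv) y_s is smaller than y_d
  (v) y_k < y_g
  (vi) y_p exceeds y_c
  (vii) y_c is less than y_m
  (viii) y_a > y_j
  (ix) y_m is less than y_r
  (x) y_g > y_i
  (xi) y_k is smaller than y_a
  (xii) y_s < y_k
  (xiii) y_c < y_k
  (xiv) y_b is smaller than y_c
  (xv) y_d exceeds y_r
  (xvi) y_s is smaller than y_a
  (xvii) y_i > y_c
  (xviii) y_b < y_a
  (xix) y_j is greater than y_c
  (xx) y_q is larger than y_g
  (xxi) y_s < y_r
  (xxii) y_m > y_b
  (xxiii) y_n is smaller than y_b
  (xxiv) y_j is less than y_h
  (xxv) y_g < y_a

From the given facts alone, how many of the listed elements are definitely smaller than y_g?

The elements the relations force below y_g are y_s, y_n, y_b, y_c, y_i, y_k — no chain reaches any other.
That is 6.

6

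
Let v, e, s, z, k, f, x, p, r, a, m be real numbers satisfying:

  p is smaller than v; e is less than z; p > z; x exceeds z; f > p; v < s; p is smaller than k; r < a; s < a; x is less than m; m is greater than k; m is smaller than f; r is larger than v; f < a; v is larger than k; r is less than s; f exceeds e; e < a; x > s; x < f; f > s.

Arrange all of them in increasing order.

e < z < p < k < v < r < s < x < m < f < a

The consecutive links are each given: e < z; z < p; p < k; k < v; v < r; r < s; s < x; x < m; m < f; f < a.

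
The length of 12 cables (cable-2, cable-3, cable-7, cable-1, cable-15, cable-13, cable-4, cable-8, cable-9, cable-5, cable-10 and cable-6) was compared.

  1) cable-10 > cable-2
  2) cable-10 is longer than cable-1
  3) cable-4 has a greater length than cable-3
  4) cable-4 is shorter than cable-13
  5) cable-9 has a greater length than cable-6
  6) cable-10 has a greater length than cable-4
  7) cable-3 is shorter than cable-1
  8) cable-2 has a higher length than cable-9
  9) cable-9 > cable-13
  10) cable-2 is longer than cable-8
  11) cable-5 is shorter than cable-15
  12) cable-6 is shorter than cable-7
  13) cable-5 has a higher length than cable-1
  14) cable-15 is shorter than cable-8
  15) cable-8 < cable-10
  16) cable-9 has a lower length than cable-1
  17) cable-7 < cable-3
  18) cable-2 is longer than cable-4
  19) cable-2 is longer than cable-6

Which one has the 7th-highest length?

Piecing the relations together gives one ordering: cable-6 < cable-7 < cable-3 < cable-4 < cable-13 < cable-9 < cable-1 < cable-5 < cable-15 < cable-8 < cable-2 < cable-10.
Counting 7 from the largest end gives cable-9.

cable-9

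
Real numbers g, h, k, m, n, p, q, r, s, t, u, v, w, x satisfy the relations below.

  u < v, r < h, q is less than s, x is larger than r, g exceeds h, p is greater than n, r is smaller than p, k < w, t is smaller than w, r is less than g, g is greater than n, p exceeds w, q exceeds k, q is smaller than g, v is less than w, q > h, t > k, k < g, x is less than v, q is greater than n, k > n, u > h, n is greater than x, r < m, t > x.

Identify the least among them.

r

Chaining upward from r: directly above it, x, h, m, g, p; then n, q, u, t, v; then k, w, s.
That covers every other element, and nothing is given below r, so r is the least.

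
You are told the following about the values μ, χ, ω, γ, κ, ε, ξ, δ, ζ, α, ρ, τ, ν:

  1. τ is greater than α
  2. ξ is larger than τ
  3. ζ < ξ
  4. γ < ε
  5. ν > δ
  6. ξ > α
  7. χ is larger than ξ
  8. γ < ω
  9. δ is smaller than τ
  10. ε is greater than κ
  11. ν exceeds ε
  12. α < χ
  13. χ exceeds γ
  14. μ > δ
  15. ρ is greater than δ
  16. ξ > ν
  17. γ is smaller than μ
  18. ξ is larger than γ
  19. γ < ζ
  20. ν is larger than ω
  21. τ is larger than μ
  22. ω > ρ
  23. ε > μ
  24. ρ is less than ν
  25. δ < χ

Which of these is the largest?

χ

Chaining downward from χ: directly below it, δ, γ, α, ξ; then ν, τ, ζ; then ρ, ω, μ, ε; then κ.
That covers every other element, and nothing is given above χ, so χ is the largest.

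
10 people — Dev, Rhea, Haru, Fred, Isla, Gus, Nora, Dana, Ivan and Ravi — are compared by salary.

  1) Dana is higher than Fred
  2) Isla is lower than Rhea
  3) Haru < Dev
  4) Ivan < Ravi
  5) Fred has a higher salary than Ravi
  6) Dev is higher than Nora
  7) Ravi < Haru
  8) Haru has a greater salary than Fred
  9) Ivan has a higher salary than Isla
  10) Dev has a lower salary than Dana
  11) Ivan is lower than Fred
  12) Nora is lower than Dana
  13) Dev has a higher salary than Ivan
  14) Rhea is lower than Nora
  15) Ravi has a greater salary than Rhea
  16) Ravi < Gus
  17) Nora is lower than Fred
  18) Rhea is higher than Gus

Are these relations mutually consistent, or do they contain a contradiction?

inconsistent

Chaining the given relations yields Ravi < Gus < Rhea, so Ravi < Rhea. But one relation states Rhea < Ravi. These cannot both hold.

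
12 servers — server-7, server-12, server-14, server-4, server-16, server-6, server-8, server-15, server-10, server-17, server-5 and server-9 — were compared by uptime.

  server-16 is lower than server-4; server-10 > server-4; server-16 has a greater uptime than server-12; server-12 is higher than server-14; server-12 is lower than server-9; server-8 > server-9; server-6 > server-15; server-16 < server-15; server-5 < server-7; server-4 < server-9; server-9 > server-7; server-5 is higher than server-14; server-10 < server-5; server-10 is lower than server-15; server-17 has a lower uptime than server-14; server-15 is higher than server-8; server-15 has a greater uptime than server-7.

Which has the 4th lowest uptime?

server-16

The consecutive relations fix a unique order: server-17 < server-14 < server-12 < server-16 < server-4 < server-10 < server-5 < server-7 < server-9 < server-8 < server-15 < server-6.
Counting 4 from the smallest end gives server-16.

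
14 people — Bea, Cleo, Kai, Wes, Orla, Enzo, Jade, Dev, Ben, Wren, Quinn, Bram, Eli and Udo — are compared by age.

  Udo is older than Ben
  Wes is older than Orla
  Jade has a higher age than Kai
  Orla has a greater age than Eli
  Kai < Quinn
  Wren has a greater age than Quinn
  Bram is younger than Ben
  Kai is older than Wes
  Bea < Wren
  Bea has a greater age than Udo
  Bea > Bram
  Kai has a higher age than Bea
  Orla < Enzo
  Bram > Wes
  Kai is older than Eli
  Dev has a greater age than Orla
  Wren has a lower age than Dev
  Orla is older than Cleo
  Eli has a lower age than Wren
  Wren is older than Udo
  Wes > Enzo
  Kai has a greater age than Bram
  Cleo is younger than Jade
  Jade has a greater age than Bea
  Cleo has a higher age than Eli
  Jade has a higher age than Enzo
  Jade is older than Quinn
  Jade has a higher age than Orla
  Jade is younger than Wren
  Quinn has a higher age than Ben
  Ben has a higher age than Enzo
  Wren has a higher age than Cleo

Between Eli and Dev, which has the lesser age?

Eli

Eli < Cleo and Cleo < Orla give Eli < Orla.
With Orla < Enzo: Eli < Cleo < Orla < Enzo.
Then Enzo < Wes extends the chain to Wes.
Then Wes < Bram extends the chain to Bram.
With Bram < Ben: Eli < Cleo < Orla < Enzo < Wes < Bram < Ben.
With Ben < Udo: Eli < Cleo < Orla < Enzo < Wes < Bram < Ben < Udo.
With Udo < Bea: Eli < Cleo < Orla < Enzo < Wes < Bram < Ben < Udo < Bea.
Then Bea < Kai extends the chain to Kai.
Then Kai < Quinn extends the chain to Quinn.
Then Quinn < Jade extends the chain to Jade.
With Jade < Wren: Eli < Cleo < Orla < Enzo < Wes < Bram < Ben < Udo < Bea < Kai < Quinn < Jade < Wren.
Then Wren < Dev extends the chain to Dev.
So Eli < Dev; Eli is the younger of the two.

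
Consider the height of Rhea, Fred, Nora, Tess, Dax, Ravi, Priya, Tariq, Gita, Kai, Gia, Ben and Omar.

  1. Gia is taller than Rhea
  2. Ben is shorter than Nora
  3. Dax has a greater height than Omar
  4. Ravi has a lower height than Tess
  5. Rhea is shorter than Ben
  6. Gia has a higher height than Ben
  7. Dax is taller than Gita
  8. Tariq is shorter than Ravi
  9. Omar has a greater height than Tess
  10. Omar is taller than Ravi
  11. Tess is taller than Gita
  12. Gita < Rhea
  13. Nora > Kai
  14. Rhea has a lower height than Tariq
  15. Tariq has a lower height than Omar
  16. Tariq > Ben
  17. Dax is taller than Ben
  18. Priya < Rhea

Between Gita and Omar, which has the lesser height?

Gita

Chaining the given relations: Gita < Rhea < Ben < Tariq < Ravi < Tess < Omar.
So Gita < Omar; Gita is the shorter of the two.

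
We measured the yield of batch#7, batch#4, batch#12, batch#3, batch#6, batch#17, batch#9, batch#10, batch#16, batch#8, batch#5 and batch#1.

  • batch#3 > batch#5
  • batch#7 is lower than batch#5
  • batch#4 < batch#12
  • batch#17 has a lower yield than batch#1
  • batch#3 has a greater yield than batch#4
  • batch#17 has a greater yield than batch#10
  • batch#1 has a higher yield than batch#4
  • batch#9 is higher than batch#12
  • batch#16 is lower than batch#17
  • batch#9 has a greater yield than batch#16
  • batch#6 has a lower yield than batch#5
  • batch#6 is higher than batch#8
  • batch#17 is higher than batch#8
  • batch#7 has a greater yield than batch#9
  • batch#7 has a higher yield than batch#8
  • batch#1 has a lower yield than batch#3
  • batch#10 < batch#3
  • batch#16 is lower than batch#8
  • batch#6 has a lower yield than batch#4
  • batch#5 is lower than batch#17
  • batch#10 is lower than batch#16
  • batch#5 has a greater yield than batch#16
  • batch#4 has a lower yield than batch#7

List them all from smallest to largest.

batch#10 < batch#16 < batch#8 < batch#6 < batch#4 < batch#12 < batch#9 < batch#7 < batch#5 < batch#17 < batch#1 < batch#3

The consecutive links are each given: batch#10 < batch#16; batch#16 < batch#8; batch#8 < batch#6; batch#6 < batch#4; batch#4 < batch#12; batch#12 < batch#9; batch#9 < batch#7; batch#7 < batch#5; batch#5 < batch#17; batch#17 < batch#1; batch#1 < batch#3.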